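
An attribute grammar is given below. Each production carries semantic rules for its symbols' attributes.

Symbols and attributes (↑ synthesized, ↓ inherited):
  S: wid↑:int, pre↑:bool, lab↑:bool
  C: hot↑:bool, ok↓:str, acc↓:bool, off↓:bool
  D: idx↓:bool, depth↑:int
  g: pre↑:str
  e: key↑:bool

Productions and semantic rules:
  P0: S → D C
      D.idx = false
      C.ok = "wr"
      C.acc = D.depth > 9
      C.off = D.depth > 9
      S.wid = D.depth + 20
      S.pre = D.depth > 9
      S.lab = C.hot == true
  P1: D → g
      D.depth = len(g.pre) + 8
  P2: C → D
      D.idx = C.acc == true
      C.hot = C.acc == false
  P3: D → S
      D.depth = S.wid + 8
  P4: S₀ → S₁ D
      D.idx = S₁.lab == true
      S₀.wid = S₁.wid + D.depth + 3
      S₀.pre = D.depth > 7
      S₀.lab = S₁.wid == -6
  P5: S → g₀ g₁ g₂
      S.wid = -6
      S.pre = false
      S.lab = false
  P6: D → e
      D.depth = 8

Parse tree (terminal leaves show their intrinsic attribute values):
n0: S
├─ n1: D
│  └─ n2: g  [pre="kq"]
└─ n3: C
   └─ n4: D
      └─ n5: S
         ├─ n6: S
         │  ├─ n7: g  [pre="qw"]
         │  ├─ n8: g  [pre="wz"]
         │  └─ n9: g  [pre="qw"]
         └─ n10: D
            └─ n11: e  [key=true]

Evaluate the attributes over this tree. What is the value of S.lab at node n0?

false

1. n1.idx = false  [false]
2. n2.pre = "kq"  [terminal]
3. n1.depth = 10  [len(g.pre) + 8]
4. n3.ok = "wr"  ["wr"]
5. n3.acc = true  [D.depth > 9]
6. n3.off = true  [D.depth > 9]
7. n4.idx = true  [C.acc == true]
8. n7.pre = "qw"  [terminal]
9. n8.pre = "wz"  [terminal]
10. n9.pre = "qw"  [terminal]
11. n6.wid = -6  [-6]
12. n6.pre = false  [false]
13. n6.lab = false  [false]
14. n10.idx = false  [S₁.lab == true]
15. n11.key = true  [terminal]
16. n10.depth = 8  [8]
17. n5.wid = 5  [S₁.wid + D.depth + 3]
18. n5.pre = true  [D.depth > 7]
19. n5.lab = true  [S₁.wid == -6]
20. n4.depth = 13  [S.wid + 8]
21. n3.hot = false  [C.acc == false]
22. n0.wid = 30  [D.depth + 20]
23. n0.pre = true  [D.depth > 9]
24. n0.lab = false  [C.hot == true]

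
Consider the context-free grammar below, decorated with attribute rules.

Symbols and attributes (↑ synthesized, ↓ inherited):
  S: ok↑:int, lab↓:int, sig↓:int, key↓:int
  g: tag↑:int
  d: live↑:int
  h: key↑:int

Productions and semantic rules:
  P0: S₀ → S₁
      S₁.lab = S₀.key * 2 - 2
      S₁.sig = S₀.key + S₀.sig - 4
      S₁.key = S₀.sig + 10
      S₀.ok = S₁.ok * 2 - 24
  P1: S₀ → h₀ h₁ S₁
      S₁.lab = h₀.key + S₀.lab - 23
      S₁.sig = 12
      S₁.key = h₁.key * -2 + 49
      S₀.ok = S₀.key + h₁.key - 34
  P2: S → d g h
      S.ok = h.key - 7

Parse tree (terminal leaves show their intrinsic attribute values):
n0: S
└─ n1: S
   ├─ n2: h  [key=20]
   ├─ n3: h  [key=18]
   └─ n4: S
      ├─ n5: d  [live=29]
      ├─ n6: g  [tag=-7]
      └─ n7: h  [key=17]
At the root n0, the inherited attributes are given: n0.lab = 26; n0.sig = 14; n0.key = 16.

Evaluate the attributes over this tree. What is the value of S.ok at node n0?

-8

1. n0.lab = 26  [given at root]
2. n0.sig = 14  [given at root]
3. n0.key = 16  [given at root]
4. n1.lab = 30  [S₀.key * 2 - 2]
5. n1.sig = 26  [S₀.key + S₀.sig - 4]
6. n1.key = 24  [S₀.sig + 10]
7. n2.key = 20  [terminal]
8. n3.key = 18  [terminal]
9. n4.lab = 27  [h₀.key + S₀.lab - 23]
10. n4.sig = 12  [12]
11. n4.key = 13  [h₁.key * -2 + 49]
12. n5.live = 29  [terminal]
13. n6.tag = -7  [terminal]
14. n7.key = 17  [terminal]
15. n4.ok = 10  [h.key - 7]
16. n1.ok = 8  [S₀.key + h₁.key - 34]
17. n0.ok = -8  [S₁.ok * 2 - 24]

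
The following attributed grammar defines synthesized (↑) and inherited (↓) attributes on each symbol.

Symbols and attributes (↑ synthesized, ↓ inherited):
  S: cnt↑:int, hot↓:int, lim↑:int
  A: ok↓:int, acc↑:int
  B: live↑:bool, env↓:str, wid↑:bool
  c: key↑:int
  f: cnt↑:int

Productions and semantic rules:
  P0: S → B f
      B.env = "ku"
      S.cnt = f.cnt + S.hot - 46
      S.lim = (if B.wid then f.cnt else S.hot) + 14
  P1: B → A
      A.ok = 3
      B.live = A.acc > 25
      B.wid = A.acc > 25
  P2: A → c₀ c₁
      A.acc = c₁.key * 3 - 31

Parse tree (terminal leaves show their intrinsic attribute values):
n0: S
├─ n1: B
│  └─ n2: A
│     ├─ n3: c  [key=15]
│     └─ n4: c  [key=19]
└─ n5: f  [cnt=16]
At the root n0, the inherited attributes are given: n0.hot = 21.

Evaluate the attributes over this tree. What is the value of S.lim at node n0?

1. n0.hot = 21  [given at root]
2. n1.env = "ku"  ["ku"]
3. n2.ok = 3  [3]
4. n3.key = 15  [terminal]
5. n4.key = 19  [terminal]
6. n2.acc = 26  [c₁.key * 3 - 31]
7. n1.live = true  [A.acc > 25]
8. n1.wid = true  [A.acc > 25]
9. n5.cnt = 16  [terminal]
10. n0.cnt = -9  [f.cnt + S.hot - 46]
11. n0.lim = 30  [(if B.wid then f.cnt else S.hot) + 14]

30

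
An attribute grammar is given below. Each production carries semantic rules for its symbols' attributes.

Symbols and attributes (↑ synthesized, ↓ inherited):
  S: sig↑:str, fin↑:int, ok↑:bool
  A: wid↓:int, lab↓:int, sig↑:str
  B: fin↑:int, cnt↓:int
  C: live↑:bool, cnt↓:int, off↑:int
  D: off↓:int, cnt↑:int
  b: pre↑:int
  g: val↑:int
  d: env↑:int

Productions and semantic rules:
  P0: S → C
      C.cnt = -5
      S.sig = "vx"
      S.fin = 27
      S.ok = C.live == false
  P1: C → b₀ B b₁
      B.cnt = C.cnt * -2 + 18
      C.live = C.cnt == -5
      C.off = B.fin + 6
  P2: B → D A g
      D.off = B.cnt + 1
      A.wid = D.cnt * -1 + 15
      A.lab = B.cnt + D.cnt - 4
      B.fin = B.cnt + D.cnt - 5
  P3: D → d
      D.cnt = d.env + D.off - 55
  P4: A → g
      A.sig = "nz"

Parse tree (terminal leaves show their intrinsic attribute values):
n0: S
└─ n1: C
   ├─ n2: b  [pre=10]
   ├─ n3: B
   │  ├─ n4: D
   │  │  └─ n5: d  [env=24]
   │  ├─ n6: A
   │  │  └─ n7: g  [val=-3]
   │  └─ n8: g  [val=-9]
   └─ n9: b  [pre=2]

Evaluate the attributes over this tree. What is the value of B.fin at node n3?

1. n1.cnt = -5  [-5]
2. n2.pre = 10  [terminal]
3. n3.cnt = 28  [C.cnt * -2 + 18]
4. n4.off = 29  [B.cnt + 1]
5. n5.env = 24  [terminal]
6. n4.cnt = -2  [d.env + D.off - 55]
7. n6.wid = 17  [D.cnt * -1 + 15]
8. n6.lab = 22  [B.cnt + D.cnt - 4]
9. n7.val = -3  [terminal]
10. n6.sig = "nz"  ["nz"]
11. n8.val = -9  [terminal]
12. n3.fin = 21  [B.cnt + D.cnt - 5]
13. n9.pre = 2  [terminal]
14. n1.live = true  [C.cnt == -5]
15. n1.off = 27  [B.fin + 6]
16. n0.sig = "vx"  ["vx"]
17. n0.fin = 27  [27]
18. n0.ok = false  [C.live == false]

21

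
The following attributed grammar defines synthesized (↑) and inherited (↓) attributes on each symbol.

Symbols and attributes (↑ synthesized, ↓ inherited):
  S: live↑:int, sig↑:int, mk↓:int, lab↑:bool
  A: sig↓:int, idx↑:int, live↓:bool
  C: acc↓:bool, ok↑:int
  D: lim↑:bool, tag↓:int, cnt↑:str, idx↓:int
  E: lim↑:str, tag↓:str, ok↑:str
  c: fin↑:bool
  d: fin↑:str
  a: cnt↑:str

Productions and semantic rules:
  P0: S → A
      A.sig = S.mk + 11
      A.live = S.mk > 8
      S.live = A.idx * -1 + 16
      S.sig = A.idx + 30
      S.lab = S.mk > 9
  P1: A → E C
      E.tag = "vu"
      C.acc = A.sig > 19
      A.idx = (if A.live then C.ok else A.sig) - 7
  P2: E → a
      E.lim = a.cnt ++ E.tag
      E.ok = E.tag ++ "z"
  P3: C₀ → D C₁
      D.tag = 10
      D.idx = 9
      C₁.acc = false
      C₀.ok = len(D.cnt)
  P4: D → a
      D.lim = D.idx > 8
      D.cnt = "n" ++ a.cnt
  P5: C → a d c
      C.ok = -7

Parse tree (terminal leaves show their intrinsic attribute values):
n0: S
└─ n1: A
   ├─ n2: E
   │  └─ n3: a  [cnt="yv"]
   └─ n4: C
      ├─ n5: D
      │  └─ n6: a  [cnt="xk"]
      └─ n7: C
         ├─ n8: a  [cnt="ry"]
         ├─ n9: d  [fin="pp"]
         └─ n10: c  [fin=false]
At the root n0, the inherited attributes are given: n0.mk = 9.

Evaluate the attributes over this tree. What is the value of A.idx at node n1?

-4

1. n0.mk = 9  [given at root]
2. n1.sig = 20  [S.mk + 11]
3. n1.live = true  [S.mk > 8]
4. n2.tag = "vu"  ["vu"]
5. n3.cnt = "yv"  [terminal]
6. n2.lim = "yvvu"  [a.cnt ++ E.tag]
7. n2.ok = "vuz"  [E.tag ++ "z"]
8. n4.acc = true  [A.sig > 19]
9. n5.tag = 10  [10]
10. n5.idx = 9  [9]
11. n6.cnt = "xk"  [terminal]
12. n5.lim = true  [D.idx > 8]
13. n5.cnt = "nxk"  ["n" ++ a.cnt]
14. n7.acc = false  [false]
15. n8.cnt = "ry"  [terminal]
16. n9.fin = "pp"  [terminal]
17. n10.fin = false  [terminal]
18. n7.ok = -7  [-7]
19. n4.ok = 3  [len(D.cnt)]
20. n1.idx = -4  [(if A.live then C.ok else A.sig) - 7]
21. n0.live = 20  [A.idx * -1 + 16]
22. n0.sig = 26  [A.idx + 30]
23. n0.lab = false  [S.mk > 9]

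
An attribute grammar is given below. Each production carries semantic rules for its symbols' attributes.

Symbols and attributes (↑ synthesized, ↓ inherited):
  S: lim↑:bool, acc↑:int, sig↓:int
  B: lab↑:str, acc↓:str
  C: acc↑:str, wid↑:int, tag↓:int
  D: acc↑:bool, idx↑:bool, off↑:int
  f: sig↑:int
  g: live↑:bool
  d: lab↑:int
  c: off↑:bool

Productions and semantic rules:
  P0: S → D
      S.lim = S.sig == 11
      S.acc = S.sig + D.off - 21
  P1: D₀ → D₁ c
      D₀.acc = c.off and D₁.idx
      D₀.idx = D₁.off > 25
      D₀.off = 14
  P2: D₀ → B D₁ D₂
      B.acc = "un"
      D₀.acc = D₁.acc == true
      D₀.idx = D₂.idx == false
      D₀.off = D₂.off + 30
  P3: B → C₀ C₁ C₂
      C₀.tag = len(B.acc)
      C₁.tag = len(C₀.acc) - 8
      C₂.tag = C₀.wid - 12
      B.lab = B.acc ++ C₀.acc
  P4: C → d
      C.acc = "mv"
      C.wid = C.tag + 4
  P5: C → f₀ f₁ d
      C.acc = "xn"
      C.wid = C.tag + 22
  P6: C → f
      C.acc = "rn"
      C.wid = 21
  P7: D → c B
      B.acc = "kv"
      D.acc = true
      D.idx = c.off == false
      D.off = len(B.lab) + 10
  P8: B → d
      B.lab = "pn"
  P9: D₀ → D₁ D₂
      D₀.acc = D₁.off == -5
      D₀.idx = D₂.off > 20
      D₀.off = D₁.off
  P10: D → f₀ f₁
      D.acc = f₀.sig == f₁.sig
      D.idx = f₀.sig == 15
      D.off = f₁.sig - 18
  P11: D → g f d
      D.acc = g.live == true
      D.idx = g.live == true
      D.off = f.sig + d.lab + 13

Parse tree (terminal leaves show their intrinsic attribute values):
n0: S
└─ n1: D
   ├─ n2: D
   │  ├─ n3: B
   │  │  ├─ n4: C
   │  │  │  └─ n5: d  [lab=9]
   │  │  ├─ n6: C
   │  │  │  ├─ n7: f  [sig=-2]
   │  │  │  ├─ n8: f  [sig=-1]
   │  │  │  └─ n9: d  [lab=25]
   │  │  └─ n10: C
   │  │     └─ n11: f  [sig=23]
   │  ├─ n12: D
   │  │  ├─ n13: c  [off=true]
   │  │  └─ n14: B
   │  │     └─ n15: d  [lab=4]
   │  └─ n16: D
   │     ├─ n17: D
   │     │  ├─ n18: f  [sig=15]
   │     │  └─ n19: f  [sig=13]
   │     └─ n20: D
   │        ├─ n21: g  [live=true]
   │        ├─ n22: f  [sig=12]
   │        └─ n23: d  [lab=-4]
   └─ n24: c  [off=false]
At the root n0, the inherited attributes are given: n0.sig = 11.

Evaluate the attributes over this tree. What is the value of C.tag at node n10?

-6

1. n0.sig = 11  [given at root]
2. n3.acc = "un"  ["un"]
3. n4.tag = 2  [len(B.acc)]
4. n5.lab = 9  [terminal]
5. n4.acc = "mv"  ["mv"]
6. n4.wid = 6  [C.tag + 4]
7. n6.tag = -6  [len(C₀.acc) - 8]
8. n7.sig = -2  [terminal]
9. n8.sig = -1  [terminal]
10. n9.lab = 25  [terminal]
11. n6.acc = "xn"  ["xn"]
12. n6.wid = 16  [C.tag + 22]
13. n10.tag = -6  [C₀.wid - 12]
14. n11.sig = 23  [terminal]
15. n10.acc = "rn"  ["rn"]
16. n10.wid = 21  [21]
17. n3.lab = "unmv"  [B.acc ++ C₀.acc]
18. n13.off = true  [terminal]
19. n14.acc = "kv"  ["kv"]
20. n15.lab = 4  [terminal]
21. n14.lab = "pn"  ["pn"]
22. n12.acc = true  [true]
23. n12.idx = false  [c.off == false]
24. n12.off = 12  [len(B.lab) + 10]
25. n18.sig = 15  [terminal]
26. n19.sig = 13  [terminal]
27. n17.acc = false  [f₀.sig == f₁.sig]
28. n17.idx = true  [f₀.sig == 15]
29. n17.off = -5  [f₁.sig - 18]
30. n21.live = true  [terminal]
31. n22.sig = 12  [terminal]
32. n23.lab = -4  [terminal]
33. n20.acc = true  [g.live == true]
34. n20.idx = true  [g.live == true]
35. n20.off = 21  [f.sig + d.lab + 13]
36. n16.acc = true  [D₁.off == -5]
37. n16.idx = true  [D₂.off > 20]
38. n16.off = -5  [D₁.off]
39. n2.acc = true  [D₁.acc == true]
40. n2.idx = false  [D₂.idx == false]
41. n2.off = 25  [D₂.off + 30]
42. n24.off = false  [terminal]
43. n1.acc = false  [c.off and D₁.idx]
44. n1.idx = false  [D₁.off > 25]
45. n1.off = 14  [14]
46. n0.lim = true  [S.sig == 11]
47. n0.acc = 4  [S.sig + D.off - 21]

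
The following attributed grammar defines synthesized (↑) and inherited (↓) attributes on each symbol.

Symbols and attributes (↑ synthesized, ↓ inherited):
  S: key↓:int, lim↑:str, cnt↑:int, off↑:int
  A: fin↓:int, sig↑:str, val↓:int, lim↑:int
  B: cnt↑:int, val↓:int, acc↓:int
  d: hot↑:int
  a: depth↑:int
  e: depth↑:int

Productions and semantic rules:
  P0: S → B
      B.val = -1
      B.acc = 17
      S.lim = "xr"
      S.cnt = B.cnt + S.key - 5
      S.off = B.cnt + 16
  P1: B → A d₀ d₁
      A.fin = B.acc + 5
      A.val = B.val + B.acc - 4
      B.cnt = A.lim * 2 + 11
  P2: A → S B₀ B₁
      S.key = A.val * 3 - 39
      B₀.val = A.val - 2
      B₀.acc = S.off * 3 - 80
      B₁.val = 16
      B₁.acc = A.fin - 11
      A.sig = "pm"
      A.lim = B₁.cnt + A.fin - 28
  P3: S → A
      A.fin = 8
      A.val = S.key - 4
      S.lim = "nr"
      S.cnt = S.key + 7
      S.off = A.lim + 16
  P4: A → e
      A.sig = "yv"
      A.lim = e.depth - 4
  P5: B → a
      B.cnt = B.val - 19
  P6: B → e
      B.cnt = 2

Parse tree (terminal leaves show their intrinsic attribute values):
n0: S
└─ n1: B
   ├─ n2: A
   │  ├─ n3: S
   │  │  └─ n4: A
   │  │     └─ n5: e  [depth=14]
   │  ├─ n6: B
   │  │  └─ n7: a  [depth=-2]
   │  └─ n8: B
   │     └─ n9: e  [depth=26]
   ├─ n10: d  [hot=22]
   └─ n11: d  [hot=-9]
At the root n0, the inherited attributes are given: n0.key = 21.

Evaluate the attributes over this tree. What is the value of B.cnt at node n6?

1. n0.key = 21  [given at root]
2. n1.val = -1  [-1]
3. n1.acc = 17  [17]
4. n2.fin = 22  [B.acc + 5]
5. n2.val = 12  [B.val + B.acc - 4]
6. n3.key = -3  [A.val * 3 - 39]
7. n4.fin = 8  [8]
8. n4.val = -7  [S.key - 4]
9. n5.depth = 14  [terminal]
10. n4.sig = "yv"  ["yv"]
11. n4.lim = 10  [e.depth - 4]
12. n3.lim = "nr"  ["nr"]
13. n3.cnt = 4  [S.key + 7]
14. n3.off = 26  [A.lim + 16]
15. n6.val = 10  [A.val - 2]
16. n6.acc = -2  [S.off * 3 - 80]
17. n7.depth = -2  [terminal]
18. n6.cnt = -9  [B.val - 19]
19. n8.val = 16  [16]
20. n8.acc = 11  [A.fin - 11]
21. n9.depth = 26  [terminal]
22. n8.cnt = 2  [2]
23. n2.sig = "pm"  ["pm"]
24. n2.lim = -4  [B₁.cnt + A.fin - 28]
25. n10.hot = 22  [terminal]
26. n11.hot = -9  [terminal]
27. n1.cnt = 3  [A.lim * 2 + 11]
28. n0.lim = "xr"  ["xr"]
29. n0.cnt = 19  [B.cnt + S.key - 5]
30. n0.off = 19  [B.cnt + 16]

-9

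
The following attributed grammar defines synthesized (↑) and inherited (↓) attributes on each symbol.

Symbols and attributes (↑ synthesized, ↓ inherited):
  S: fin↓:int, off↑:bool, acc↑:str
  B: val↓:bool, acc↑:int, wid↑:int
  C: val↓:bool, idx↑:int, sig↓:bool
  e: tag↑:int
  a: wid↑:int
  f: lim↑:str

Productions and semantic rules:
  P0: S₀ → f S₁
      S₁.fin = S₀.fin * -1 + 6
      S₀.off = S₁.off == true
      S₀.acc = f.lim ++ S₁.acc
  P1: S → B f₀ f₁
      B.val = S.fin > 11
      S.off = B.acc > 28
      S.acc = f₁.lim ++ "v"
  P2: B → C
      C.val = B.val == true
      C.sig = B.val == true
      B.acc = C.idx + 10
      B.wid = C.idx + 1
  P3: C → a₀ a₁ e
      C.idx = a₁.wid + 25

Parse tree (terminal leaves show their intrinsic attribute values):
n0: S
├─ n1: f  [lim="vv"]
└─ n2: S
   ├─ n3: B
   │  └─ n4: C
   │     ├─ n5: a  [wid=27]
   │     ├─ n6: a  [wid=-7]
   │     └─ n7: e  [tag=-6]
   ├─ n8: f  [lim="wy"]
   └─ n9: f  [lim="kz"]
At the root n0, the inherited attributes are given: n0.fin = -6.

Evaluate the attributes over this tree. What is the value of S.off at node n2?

1. n0.fin = -6  [given at root]
2. n1.lim = "vv"  [terminal]
3. n2.fin = 12  [S₀.fin * -1 + 6]
4. n3.val = true  [S.fin > 11]
5. n4.val = true  [B.val == true]
6. n4.sig = true  [B.val == true]
7. n5.wid = 27  [terminal]
8. n6.wid = -7  [terminal]
9. n7.tag = -6  [terminal]
10. n4.idx = 18  [a₁.wid + 25]
11. n3.acc = 28  [C.idx + 10]
12. n3.wid = 19  [C.idx + 1]
13. n8.lim = "wy"  [terminal]
14. n9.lim = "kz"  [terminal]
15. n2.off = false  [B.acc > 28]
16. n2.acc = "kzv"  [f₁.lim ++ "v"]
17. n0.off = false  [S₁.off == true]
18. n0.acc = "vvkzv"  [f.lim ++ S₁.acc]

false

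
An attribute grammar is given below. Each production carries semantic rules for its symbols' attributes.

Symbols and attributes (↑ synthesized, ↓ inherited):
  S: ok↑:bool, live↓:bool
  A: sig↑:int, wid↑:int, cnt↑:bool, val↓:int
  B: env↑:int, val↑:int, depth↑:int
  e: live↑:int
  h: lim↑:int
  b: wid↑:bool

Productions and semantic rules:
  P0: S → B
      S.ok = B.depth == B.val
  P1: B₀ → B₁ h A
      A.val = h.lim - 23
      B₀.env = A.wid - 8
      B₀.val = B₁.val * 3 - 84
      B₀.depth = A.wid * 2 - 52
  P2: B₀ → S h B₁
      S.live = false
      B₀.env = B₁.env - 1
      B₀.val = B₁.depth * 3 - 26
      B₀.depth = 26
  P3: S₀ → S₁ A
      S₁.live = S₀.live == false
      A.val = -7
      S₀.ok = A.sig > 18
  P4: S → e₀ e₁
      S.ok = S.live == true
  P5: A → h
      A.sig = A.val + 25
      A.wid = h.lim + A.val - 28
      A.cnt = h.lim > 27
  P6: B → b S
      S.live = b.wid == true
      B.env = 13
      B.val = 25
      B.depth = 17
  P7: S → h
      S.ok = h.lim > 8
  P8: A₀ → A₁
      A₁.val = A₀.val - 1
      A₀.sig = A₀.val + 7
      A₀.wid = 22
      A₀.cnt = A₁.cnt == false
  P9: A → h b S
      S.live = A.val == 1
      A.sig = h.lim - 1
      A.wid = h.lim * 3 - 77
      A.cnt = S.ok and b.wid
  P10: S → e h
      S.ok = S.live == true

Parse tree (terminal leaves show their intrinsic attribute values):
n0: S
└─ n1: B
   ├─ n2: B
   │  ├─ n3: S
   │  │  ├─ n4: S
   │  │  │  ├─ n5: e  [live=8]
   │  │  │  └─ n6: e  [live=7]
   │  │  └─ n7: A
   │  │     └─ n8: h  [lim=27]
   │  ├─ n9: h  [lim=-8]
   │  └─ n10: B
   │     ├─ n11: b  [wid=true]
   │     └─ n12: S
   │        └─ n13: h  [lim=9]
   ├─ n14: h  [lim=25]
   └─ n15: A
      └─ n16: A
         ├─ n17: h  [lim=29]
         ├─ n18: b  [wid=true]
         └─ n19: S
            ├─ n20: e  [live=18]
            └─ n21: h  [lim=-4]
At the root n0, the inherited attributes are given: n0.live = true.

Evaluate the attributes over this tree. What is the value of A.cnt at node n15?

1. n0.live = true  [given at root]
2. n3.live = false  [false]
3. n4.live = true  [S₀.live == false]
4. n5.live = 8  [terminal]
5. n6.live = 7  [terminal]
6. n4.ok = true  [S.live == true]
7. n7.val = -7  [-7]
8. n8.lim = 27  [terminal]
9. n7.sig = 18  [A.val + 25]
10. n7.wid = -8  [h.lim + A.val - 28]
11. n7.cnt = false  [h.lim > 27]
12. n3.ok = false  [A.sig > 18]
13. n9.lim = -8  [terminal]
14. n11.wid = true  [terminal]
15. n12.live = true  [b.wid == true]
16. n13.lim = 9  [terminal]
17. n12.ok = true  [h.lim > 8]
18. n10.env = 13  [13]
19. n10.val = 25  [25]
20. n10.depth = 17  [17]
21. n2.env = 12  [B₁.env - 1]
22. n2.val = 25  [B₁.depth * 3 - 26]
23. n2.depth = 26  [26]
24. n14.lim = 25  [terminal]
25. n15.val = 2  [h.lim - 23]
26. n16.val = 1  [A₀.val - 1]
27. n17.lim = 29  [terminal]
28. n18.wid = true  [terminal]
29. n19.live = true  [A.val == 1]
30. n20.live = 18  [terminal]
31. n21.lim = -4  [terminal]
32. n19.ok = true  [S.live == true]
33. n16.sig = 28  [h.lim - 1]
34. n16.wid = 10  [h.lim * 3 - 77]
35. n16.cnt = true  [S.ok and b.wid]
36. n15.sig = 9  [A₀.val + 7]
37. n15.wid = 22  [22]
38. n15.cnt = false  [A₁.cnt == false]
39. n1.env = 14  [A.wid - 8]
40. n1.val = -9  [B₁.val * 3 - 84]
41. n1.depth = -8  [A.wid * 2 - 52]
42. n0.ok = false  [B.depth == B.val]

false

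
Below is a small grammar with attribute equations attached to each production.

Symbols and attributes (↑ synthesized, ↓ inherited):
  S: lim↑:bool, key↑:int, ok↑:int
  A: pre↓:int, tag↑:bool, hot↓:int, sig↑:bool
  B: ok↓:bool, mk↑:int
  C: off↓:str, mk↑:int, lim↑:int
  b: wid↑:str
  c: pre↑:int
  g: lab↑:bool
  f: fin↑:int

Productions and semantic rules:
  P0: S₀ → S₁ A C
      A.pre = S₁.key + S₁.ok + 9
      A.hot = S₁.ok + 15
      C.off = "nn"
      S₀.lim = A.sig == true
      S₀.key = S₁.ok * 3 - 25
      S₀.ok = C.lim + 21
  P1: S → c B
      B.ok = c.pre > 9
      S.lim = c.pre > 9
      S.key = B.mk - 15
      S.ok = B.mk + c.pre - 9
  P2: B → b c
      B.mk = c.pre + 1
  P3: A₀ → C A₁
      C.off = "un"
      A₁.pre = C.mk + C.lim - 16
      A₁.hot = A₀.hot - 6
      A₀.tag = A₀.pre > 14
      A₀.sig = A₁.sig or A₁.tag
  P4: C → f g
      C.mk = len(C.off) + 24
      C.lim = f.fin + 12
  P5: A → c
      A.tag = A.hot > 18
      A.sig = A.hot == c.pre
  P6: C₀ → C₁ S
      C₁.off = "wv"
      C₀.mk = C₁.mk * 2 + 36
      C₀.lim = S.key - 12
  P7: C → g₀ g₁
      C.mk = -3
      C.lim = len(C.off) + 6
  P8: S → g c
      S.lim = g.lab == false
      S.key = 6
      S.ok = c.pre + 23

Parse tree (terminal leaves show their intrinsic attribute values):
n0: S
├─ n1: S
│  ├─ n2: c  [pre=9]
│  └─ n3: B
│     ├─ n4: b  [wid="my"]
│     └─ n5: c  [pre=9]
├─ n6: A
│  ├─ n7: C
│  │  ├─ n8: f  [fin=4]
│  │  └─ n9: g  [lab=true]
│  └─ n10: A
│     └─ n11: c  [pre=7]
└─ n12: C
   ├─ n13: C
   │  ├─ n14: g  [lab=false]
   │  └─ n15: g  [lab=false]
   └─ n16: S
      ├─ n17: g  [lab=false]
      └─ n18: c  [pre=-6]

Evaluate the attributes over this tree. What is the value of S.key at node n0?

5

1. n2.pre = 9  [terminal]
2. n3.ok = false  [c.pre > 9]
3. n4.wid = "my"  [terminal]
4. n5.pre = 9  [terminal]
5. n3.mk = 10  [c.pre + 1]
6. n1.lim = false  [c.pre > 9]
7. n1.key = -5  [B.mk - 15]
8. n1.ok = 10  [B.mk + c.pre - 9]
9. n6.pre = 14  [S₁.key + S₁.ok + 9]
10. n6.hot = 25  [S₁.ok + 15]
11. n7.off = "un"  ["un"]
12. n8.fin = 4  [terminal]
13. n9.lab = true  [terminal]
14. n7.mk = 26  [len(C.off) + 24]
15. n7.lim = 16  [f.fin + 12]
16. n10.pre = 26  [C.mk + C.lim - 16]
17. n10.hot = 19  [A₀.hot - 6]
18. n11.pre = 7  [terminal]
19. n10.tag = true  [A.hot > 18]
20. n10.sig = false  [A.hot == c.pre]
21. n6.tag = false  [A₀.pre > 14]
22. n6.sig = true  [A₁.sig or A₁.tag]
23. n12.off = "nn"  ["nn"]
24. n13.off = "wv"  ["wv"]
25. n14.lab = false  [terminal]
26. n15.lab = false  [terminal]
27. n13.mk = -3  [-3]
28. n13.lim = 8  [len(C.off) + 6]
29. n17.lab = false  [terminal]
30. n18.pre = -6  [terminal]
31. n16.lim = true  [g.lab == false]
32. n16.key = 6  [6]
33. n16.ok = 17  [c.pre + 23]
34. n12.mk = 30  [C₁.mk * 2 + 36]
35. n12.lim = -6  [S.key - 12]
36. n0.lim = true  [A.sig == true]
37. n0.key = 5  [S₁.ok * 3 - 25]
38. n0.ok = 15  [C.lim + 21]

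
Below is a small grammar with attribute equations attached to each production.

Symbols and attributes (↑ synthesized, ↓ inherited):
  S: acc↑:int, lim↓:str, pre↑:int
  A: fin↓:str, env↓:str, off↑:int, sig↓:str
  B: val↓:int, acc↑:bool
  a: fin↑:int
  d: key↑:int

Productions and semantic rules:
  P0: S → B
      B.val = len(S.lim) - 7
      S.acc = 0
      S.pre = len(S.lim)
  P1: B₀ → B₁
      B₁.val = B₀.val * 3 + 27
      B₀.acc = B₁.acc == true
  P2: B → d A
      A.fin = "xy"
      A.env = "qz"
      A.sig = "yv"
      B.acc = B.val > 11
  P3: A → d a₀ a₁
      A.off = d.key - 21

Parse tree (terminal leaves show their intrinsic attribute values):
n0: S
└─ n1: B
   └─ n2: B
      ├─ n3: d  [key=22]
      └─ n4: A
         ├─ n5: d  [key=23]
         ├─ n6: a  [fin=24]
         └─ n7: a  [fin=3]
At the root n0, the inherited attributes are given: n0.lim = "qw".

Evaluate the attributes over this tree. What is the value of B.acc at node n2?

true

1. n0.lim = "qw"  [given at root]
2. n1.val = -5  [len(S.lim) - 7]
3. n2.val = 12  [B₀.val * 3 + 27]
4. n3.key = 22  [terminal]
5. n4.fin = "xy"  ["xy"]
6. n4.env = "qz"  ["qz"]
7. n4.sig = "yv"  ["yv"]
8. n5.key = 23  [terminal]
9. n6.fin = 24  [terminal]
10. n7.fin = 3  [terminal]
11. n4.off = 2  [d.key - 21]
12. n2.acc = true  [B.val > 11]
13. n1.acc = true  [B₁.acc == true]
14. n0.acc = 0  [0]
15. n0.pre = 2  [len(S.lim)]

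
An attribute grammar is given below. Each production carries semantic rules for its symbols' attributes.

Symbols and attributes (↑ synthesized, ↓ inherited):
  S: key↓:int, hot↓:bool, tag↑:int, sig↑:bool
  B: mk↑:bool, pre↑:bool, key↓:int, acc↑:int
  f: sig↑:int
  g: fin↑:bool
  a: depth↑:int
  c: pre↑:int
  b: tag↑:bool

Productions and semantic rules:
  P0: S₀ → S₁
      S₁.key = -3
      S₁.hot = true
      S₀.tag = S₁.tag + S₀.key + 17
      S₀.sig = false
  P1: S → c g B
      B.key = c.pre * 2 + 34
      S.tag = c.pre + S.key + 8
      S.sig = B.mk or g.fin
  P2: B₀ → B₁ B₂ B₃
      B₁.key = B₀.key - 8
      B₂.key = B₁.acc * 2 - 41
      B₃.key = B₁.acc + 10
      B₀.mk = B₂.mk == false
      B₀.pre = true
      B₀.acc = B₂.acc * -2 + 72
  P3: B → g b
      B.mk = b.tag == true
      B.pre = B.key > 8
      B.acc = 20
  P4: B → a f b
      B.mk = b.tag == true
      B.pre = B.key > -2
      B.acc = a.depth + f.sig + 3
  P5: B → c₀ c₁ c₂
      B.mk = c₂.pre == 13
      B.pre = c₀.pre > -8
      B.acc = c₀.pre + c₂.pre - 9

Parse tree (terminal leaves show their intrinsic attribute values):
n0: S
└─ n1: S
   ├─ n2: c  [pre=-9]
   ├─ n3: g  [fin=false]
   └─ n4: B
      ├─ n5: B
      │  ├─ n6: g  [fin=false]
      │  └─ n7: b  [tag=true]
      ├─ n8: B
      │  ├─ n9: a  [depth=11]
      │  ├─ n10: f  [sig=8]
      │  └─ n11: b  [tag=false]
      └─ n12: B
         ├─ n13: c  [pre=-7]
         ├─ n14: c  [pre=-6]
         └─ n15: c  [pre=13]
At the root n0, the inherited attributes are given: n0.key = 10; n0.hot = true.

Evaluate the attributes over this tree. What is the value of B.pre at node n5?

1. n0.key = 10  [given at root]
2. n0.hot = true  [given at root]
3. n1.key = -3  [-3]
4. n1.hot = true  [true]
5. n2.pre = -9  [terminal]
6. n3.fin = false  [terminal]
7. n4.key = 16  [c.pre * 2 + 34]
8. n5.key = 8  [B₀.key - 8]
9. n6.fin = false  [terminal]
10. n7.tag = true  [terminal]
11. n5.mk = true  [b.tag == true]
12. n5.pre = false  [B.key > 8]
13. n5.acc = 20  [20]
14. n8.key = -1  [B₁.acc * 2 - 41]
15. n9.depth = 11  [terminal]
16. n10.sig = 8  [terminal]
17. n11.tag = false  [terminal]
18. n8.mk = false  [b.tag == true]
19. n8.pre = true  [B.key > -2]
20. n8.acc = 22  [a.depth + f.sig + 3]
21. n12.key = 30  [B₁.acc + 10]
22. n13.pre = -7  [terminal]
23. n14.pre = -6  [terminal]
24. n15.pre = 13  [terminal]
25. n12.mk = true  [c₂.pre == 13]
26. n12.pre = true  [c₀.pre > -8]
27. n12.acc = -3  [c₀.pre + c₂.pre - 9]
28. n4.mk = true  [B₂.mk == false]
29. n4.pre = true  [true]
30. n4.acc = 28  [B₂.acc * -2 + 72]
31. n1.tag = -4  [c.pre + S.key + 8]
32. n1.sig = true  [B.mk or g.fin]
33. n0.tag = 23  [S₁.tag + S₀.key + 17]
34. n0.sig = false  [false]

false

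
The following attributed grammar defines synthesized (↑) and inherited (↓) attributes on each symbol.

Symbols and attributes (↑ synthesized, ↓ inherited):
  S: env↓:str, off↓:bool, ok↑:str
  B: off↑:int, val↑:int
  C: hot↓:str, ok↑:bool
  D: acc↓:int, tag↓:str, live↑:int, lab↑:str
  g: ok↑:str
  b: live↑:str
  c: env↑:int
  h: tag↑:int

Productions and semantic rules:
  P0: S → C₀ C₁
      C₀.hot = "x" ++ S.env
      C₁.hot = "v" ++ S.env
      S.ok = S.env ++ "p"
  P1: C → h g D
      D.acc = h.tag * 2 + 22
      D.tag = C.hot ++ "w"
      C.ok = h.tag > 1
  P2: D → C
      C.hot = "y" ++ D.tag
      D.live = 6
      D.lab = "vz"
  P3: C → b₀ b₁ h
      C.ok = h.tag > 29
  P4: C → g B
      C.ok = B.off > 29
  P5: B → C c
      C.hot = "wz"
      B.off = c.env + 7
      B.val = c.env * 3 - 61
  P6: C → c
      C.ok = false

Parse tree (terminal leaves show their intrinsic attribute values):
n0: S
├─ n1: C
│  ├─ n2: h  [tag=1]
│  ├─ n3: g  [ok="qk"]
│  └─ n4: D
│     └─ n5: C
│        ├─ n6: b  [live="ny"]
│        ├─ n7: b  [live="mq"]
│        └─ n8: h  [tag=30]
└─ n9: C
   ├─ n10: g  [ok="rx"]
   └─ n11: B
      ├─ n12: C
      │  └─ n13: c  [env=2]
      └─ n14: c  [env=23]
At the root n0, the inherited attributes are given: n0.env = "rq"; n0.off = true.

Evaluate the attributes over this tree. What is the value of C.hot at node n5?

1. n0.env = "rq"  [given at root]
2. n0.off = true  [given at root]
3. n1.hot = "xrq"  ["x" ++ S.env]
4. n2.tag = 1  [terminal]
5. n3.ok = "qk"  [terminal]
6. n4.acc = 24  [h.tag * 2 + 22]
7. n4.tag = "xrqw"  [C.hot ++ "w"]
8. n5.hot = "yxrqw"  ["y" ++ D.tag]
9. n6.live = "ny"  [terminal]
10. n7.live = "mq"  [terminal]
11. n8.tag = 30  [terminal]
12. n5.ok = true  [h.tag > 29]
13. n4.live = 6  [6]
14. n4.lab = "vz"  ["vz"]
15. n1.ok = false  [h.tag > 1]
16. n9.hot = "vrq"  ["v" ++ S.env]
17. n10.ok = "rx"  [terminal]
18. n12.hot = "wz"  ["wz"]
19. n13.env = 2  [terminal]
20. n12.ok = false  [false]
21. n14.env = 23  [terminal]
22. n11.off = 30  [c.env + 7]
23. n11.val = 8  [c.env * 3 - 61]
24. n9.ok = true  [B.off > 29]
25. n0.ok = "rqp"  [S.env ++ "p"]

"yxrqw"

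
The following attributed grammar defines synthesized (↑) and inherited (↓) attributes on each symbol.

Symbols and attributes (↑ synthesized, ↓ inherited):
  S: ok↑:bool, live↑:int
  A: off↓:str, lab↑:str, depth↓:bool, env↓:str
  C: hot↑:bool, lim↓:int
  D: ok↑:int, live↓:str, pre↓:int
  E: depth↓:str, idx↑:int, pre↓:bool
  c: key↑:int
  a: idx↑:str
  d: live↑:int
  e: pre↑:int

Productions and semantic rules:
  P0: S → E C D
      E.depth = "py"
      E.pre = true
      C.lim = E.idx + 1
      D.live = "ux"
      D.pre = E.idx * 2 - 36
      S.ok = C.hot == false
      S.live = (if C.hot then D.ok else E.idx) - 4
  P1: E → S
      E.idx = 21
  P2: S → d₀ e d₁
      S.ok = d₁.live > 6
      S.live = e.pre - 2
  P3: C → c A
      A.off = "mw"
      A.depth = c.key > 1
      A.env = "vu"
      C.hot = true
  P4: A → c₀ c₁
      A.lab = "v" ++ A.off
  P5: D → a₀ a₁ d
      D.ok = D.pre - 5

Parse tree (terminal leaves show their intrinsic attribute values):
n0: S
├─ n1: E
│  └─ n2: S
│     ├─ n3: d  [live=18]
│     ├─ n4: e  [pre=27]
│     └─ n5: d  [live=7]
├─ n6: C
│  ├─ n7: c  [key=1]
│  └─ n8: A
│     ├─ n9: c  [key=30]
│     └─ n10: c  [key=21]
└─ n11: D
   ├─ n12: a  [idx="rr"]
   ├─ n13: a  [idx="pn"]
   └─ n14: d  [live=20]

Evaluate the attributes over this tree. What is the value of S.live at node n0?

-3

1. n1.depth = "py"  ["py"]
2. n1.pre = true  [true]
3. n3.live = 18  [terminal]
4. n4.pre = 27  [terminal]
5. n5.live = 7  [terminal]
6. n2.ok = true  [d₁.live > 6]
7. n2.live = 25  [e.pre - 2]
8. n1.idx = 21  [21]
9. n6.lim = 22  [E.idx + 1]
10. n7.key = 1  [terminal]
11. n8.off = "mw"  ["mw"]
12. n8.depth = false  [c.key > 1]
13. n8.env = "vu"  ["vu"]
14. n9.key = 30  [terminal]
15. n10.key = 21  [terminal]
16. n8.lab = "vmw"  ["v" ++ A.off]
17. n6.hot = true  [true]
18. n11.live = "ux"  ["ux"]
19. n11.pre = 6  [E.idx * 2 - 36]
20. n12.idx = "rr"  [terminal]
21. n13.idx = "pn"  [terminal]
22. n14.live = 20  [terminal]
23. n11.ok = 1  [D.pre - 5]
24. n0.ok = false  [C.hot == false]
25. n0.live = -3  [(if C.hot then D.ok else E.idx) - 4]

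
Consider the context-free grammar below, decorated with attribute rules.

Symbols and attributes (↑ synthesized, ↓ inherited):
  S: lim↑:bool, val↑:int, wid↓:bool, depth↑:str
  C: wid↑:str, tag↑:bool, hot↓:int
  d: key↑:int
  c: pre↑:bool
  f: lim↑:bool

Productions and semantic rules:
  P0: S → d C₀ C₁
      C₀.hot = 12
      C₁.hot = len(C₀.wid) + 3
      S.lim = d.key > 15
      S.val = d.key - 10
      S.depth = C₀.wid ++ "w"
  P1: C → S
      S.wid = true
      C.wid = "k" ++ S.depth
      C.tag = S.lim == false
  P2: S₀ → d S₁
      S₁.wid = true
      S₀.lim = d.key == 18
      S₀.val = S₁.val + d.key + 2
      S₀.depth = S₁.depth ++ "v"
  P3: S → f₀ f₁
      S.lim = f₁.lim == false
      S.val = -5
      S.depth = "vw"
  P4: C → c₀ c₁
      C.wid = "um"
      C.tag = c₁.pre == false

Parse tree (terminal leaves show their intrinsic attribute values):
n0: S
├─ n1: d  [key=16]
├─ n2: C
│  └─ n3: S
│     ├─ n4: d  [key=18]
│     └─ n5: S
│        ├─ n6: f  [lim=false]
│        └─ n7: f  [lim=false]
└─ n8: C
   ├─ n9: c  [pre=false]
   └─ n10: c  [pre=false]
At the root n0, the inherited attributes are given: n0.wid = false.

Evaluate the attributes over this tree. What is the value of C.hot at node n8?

1. n0.wid = false  [given at root]
2. n1.key = 16  [terminal]
3. n2.hot = 12  [12]
4. n3.wid = true  [true]
5. n4.key = 18  [terminal]
6. n5.wid = true  [true]
7. n6.lim = false  [terminal]
8. n7.lim = false  [terminal]
9. n5.lim = true  [f₁.lim == false]
10. n5.val = -5  [-5]
11. n5.depth = "vw"  ["vw"]
12. n3.lim = true  [d.key == 18]
13. n3.val = 15  [S₁.val + d.key + 2]
14. n3.depth = "vwv"  [S₁.depth ++ "v"]
15. n2.wid = "kvwv"  ["k" ++ S.depth]
16. n2.tag = false  [S.lim == false]
17. n8.hot = 7  [len(C₀.wid) + 3]
18. n9.pre = false  [terminal]
19. n10.pre = false  [terminal]
20. n8.wid = "um"  ["um"]
21. n8.tag = true  [c₁.pre == false]
22. n0.lim = true  [d.key > 15]
23. n0.val = 6  [d.key - 10]
24. n0.depth = "kvwvw"  [C₀.wid ++ "w"]

7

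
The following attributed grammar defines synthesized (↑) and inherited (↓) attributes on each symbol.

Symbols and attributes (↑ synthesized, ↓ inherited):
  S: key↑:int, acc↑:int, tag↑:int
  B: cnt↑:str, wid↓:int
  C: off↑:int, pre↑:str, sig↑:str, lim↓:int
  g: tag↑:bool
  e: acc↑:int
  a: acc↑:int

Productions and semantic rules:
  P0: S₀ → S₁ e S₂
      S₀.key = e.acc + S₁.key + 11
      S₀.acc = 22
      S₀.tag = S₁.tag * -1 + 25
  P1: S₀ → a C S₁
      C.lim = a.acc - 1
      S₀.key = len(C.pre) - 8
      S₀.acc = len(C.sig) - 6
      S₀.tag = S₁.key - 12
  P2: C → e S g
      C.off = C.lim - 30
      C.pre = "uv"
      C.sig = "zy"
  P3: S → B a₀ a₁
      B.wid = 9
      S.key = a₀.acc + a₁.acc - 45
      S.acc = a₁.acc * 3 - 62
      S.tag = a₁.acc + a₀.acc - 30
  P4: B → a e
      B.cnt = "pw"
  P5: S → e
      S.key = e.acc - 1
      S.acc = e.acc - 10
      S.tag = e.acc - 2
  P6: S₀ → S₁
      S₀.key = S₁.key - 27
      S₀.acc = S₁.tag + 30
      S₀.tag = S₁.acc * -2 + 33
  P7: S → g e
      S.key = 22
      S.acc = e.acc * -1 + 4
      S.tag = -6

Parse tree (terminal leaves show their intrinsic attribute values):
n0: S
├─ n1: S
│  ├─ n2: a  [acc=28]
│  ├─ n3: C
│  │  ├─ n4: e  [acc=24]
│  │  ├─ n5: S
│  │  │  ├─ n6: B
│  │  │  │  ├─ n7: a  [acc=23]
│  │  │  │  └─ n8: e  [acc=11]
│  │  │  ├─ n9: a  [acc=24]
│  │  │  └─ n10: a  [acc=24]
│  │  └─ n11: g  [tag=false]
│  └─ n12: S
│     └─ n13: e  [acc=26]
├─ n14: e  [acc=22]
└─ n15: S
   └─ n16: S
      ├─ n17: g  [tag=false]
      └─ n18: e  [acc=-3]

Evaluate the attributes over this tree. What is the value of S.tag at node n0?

1. n2.acc = 28  [terminal]
2. n3.lim = 27  [a.acc - 1]
3. n4.acc = 24  [terminal]
4. n6.wid = 9  [9]
5. n7.acc = 23  [terminal]
6. n8.acc = 11  [terminal]
7. n6.cnt = "pw"  ["pw"]
8. n9.acc = 24  [terminal]
9. n10.acc = 24  [terminal]
10. n5.key = 3  [a₀.acc + a₁.acc - 45]
11. n5.acc = 10  [a₁.acc * 3 - 62]
12. n5.tag = 18  [a₁.acc + a₀.acc - 30]
13. n11.tag = false  [terminal]
14. n3.off = -3  [C.lim - 30]
15. n3.pre = "uv"  ["uv"]
16. n3.sig = "zy"  ["zy"]
17. n13.acc = 26  [terminal]
18. n12.key = 25  [e.acc - 1]
19. n12.acc = 16  [e.acc - 10]
20. n12.tag = 24  [e.acc - 2]
21. n1.key = -6  [len(C.pre) - 8]
22. n1.acc = -4  [len(C.sig) - 6]
23. n1.tag = 13  [S₁.key - 12]
24. n14.acc = 22  [terminal]
25. n17.tag = false  [terminal]
26. n18.acc = -3  [terminal]
27. n16.key = 22  [22]
28. n16.acc = 7  [e.acc * -1 + 4]
29. n16.tag = -6  [-6]
30. n15.key = -5  [S₁.key - 27]
31. n15.acc = 24  [S₁.tag + 30]
32. n15.tag = 19  [S₁.acc * -2 + 33]
33. n0.key = 27  [e.acc + S₁.key + 11]
34. n0.acc = 22  [22]
35. n0.tag = 12  [S₁.tag * -1 + 25]

12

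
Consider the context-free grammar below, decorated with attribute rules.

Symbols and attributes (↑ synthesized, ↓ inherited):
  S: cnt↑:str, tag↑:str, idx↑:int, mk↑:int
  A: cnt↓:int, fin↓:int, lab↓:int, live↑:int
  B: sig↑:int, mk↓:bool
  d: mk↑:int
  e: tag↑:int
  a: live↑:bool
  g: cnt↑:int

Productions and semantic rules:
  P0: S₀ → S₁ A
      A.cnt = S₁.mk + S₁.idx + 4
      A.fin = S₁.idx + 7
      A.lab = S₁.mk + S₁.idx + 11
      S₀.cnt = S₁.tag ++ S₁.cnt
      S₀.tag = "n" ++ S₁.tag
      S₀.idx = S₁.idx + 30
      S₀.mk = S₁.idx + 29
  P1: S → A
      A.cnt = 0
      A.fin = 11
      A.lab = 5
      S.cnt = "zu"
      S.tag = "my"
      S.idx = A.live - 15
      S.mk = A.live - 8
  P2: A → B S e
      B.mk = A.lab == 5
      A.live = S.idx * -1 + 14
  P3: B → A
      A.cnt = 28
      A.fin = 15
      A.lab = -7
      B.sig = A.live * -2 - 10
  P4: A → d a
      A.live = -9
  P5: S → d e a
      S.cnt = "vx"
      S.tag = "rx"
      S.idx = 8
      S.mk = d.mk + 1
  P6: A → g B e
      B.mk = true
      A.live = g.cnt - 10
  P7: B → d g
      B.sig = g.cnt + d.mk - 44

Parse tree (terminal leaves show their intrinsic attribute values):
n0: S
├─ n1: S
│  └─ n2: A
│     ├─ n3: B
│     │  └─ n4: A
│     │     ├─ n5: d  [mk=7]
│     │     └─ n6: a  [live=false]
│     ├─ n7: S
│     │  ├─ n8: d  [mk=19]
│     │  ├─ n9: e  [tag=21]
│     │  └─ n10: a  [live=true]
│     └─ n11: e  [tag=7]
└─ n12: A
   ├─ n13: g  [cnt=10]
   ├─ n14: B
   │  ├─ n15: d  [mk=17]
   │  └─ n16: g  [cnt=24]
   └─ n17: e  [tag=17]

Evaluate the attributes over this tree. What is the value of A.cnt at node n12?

-7

1. n2.cnt = 0  [0]
2. n2.fin = 11  [11]
3. n2.lab = 5  [5]
4. n3.mk = true  [A.lab == 5]
5. n4.cnt = 28  [28]
6. n4.fin = 15  [15]
7. n4.lab = -7  [-7]
8. n5.mk = 7  [terminal]
9. n6.live = false  [terminal]
10. n4.live = -9  [-9]
11. n3.sig = 8  [A.live * -2 - 10]
12. n8.mk = 19  [terminal]
13. n9.tag = 21  [terminal]
14. n10.live = true  [terminal]
15. n7.cnt = "vx"  ["vx"]
16. n7.tag = "rx"  ["rx"]
17. n7.idx = 8  [8]
18. n7.mk = 20  [d.mk + 1]
19. n11.tag = 7  [terminal]
20. n2.live = 6  [S.idx * -1 + 14]
21. n1.cnt = "zu"  ["zu"]
22. n1.tag = "my"  ["my"]
23. n1.idx = -9  [A.live - 15]
24. n1.mk = -2  [A.live - 8]
25. n12.cnt = -7  [S₁.mk + S₁.idx + 4]
26. n12.fin = -2  [S₁.idx + 7]
27. n12.lab = 0  [S₁.mk + S₁.idx + 11]
28. n13.cnt = 10  [terminal]
29. n14.mk = true  [true]
30. n15.mk = 17  [terminal]
31. n16.cnt = 24  [terminal]
32. n14.sig = -3  [g.cnt + d.mk - 44]
33. n17.tag = 17  [terminal]
34. n12.live = 0  [g.cnt - 10]
35. n0.cnt = "myzu"  [S₁.tag ++ S₁.cnt]
36. n0.tag = "nmy"  ["n" ++ S₁.tag]
37. n0.idx = 21  [S₁.idx + 30]
38. n0.mk = 20  [S₁.idx + 29]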